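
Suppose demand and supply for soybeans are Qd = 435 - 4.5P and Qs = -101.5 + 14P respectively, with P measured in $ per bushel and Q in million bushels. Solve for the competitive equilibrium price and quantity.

P* = 29, Q* = 304.5

Equating demand and supply, 435 - 4.5P = -101.5 + 14P gives 18.5P = 536.5, so P* = 29.
Plugging P* into demand: Q* = 435 - 4.5(29) = 304.5.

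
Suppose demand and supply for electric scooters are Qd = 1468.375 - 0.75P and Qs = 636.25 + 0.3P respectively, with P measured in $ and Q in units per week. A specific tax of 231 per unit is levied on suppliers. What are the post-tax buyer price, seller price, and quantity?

With a tax of 231 on suppliers, they supply based on the net price P_s = P_b - 231, so Qs = 566.95 + 0.3P_b.
Equate demand and the shifted supply: 1468.375 - 0.75P_b = 566.95 + 0.3P_b, giving 1.05P_b = 901.425, so P_b = 858.5.
So P_s = 627.5 and the quantity traded is Q = 1468.375 - 0.75(858.5) = 824.5.

P_b = 858.5, P_s = 627.5, Q = 824.5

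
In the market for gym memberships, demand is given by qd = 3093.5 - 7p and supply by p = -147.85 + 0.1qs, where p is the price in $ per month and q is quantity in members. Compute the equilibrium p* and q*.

p* = 95, q* = 2428.5

Solving each curve for q: qs = 1478.5 + 10p.
Set qd = qs: 3093.5 - 7p = 1478.5 + 10p, so 1615 = 17p and p* = 95.
Then q* = 3093.5 - 7(95) = 2428.5.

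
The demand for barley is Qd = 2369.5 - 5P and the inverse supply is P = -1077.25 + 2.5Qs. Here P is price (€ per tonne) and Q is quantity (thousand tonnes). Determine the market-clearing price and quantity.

Inverting to quantity form: Qs = 430.9 + 0.4P.
The market clears where 2369.5 - 5P = 430.9 + 0.4P. Rearranging, 5.4P = 1938.6, hence P* = 359.
Then Q* = 2369.5 - 5(359) = 574.5.

P* = 359, Q* = 574.5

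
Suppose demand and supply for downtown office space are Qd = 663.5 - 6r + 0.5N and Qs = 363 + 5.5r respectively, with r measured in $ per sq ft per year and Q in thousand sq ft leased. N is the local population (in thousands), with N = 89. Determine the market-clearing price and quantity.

r* = 30, Q* = 528

With N = 89, demand is Qd = 708 - 6r.
Set Qd = Qs: 708 - 6r = 363 + 5.5r, so 345 = 11.5r and r* = 30.
Plugging r* into demand: Q* = 708 - 6(30) = 528.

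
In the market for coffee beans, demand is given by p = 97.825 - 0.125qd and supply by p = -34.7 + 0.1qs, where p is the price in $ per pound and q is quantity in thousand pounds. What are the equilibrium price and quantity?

p* = 24.2, q* = 589

In direct form, qd = 782.6 - 8p and qs = 347 + 10p.
Set qd = qs: 782.6 - 8p = 347 + 10p, so 435.6 = 18p and p* = 24.2.
Plugging p* into demand: q* = 782.6 - 8(24.2) = 589.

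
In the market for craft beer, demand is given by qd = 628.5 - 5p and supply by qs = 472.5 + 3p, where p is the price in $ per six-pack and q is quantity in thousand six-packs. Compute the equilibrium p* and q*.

Set qd = qs: 628.5 - 5p = 472.5 + 3p, so 156 = 8p and p* = 19.5.
From the demand curve, q* = 628.5 - 5(19.5) = 531.

p* = 19.5, q* = 531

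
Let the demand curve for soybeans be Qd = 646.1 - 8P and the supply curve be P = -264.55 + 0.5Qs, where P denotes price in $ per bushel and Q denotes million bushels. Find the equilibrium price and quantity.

P* = 11.7, Q* = 552.5

Solving each curve for Q: Qs = 529.1 + 2P.
The market clears where 646.1 - 8P = 529.1 + 2P. Rearranging, 10P = 117, hence P* = 11.7.
Plugging P* into demand: Q* = 646.1 - 8(11.7) = 552.5.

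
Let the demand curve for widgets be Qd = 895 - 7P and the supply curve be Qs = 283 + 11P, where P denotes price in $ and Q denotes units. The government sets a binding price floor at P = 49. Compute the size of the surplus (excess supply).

Surplus = 270

At P = 49: Qd = 552 and Qs = 822.
Surplus = Qs - Qd = 822 - 552 = 270.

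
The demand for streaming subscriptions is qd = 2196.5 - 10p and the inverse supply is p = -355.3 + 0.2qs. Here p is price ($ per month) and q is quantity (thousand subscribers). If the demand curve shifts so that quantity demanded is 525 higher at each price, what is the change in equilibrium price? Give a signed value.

Δp = 35

Solving each curve for q: qs = 1776.5 + 5p.
At equilibrium qd = qs, so 2196.5 - 10p = 1776.5 + 5p; collecting terms, 420 = 15p and p* = 28.
Plugging p* into demand: q* = 2196.5 - 10(28) = 1916.5.
After the shift, demand is qd = 2721.5 - 10p.
Re-solving, 15p = 945 gives p = 63 and q = 2091.5.
Δp = 63 - 28 = 35.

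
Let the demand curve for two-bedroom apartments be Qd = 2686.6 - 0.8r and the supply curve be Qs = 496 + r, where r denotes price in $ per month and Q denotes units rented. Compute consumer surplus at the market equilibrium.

Consumer surplus = 1833980.625

The market clears where 2686.6 - 0.8r = 496 + r. Rearranging, 1.8r = 2190.6, hence r* = 1217.
Then Q* = 2686.6 - 0.8(1217) = 1713.
Demand choke price (Qd = 0): r = 2686.6/0.8 = 3358.25. Consumer surplus = ½ × (3358.25 - 1217) × 1713 = 1833980.625.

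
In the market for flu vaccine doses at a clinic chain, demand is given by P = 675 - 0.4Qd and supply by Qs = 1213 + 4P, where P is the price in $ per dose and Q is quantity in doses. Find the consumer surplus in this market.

In direct form, Qd = 1687.5 - 2.5P.
Equating demand and supply, 1687.5 - 2.5P = 1213 + 4P gives 6.5P = 474.5, so P* = 73.
From the demand curve, Q* = 1687.5 - 2.5(73) = 1505.
Demand choke price (Qd = 0): P = 1687.5/2.5 = 675. Consumer surplus = ½ × (675 - 73) × 1505 = 453005.

Consumer surplus = 453005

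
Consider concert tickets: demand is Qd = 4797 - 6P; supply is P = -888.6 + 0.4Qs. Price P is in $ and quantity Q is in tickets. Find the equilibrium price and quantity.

P* = 303, Q* = 2979

Inverting to quantity form: Qs = 2221.5 + 2.5P.
At equilibrium Qd = Qs, so 4797 - 6P = 2221.5 + 2.5P; collecting terms, 2575.5 = 8.5P and P* = 303.
Then Q* = 4797 - 6(303) = 2979.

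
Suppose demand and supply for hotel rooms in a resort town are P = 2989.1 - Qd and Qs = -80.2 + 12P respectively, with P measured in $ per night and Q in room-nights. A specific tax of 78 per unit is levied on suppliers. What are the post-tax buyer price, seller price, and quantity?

Rewriting in direct form: Qd = 2989.1 - P.
Suppliers keep P_s = P_b - 78 per unit, so supply in terms of the buyer price is Qs = -1016.2 + 12P_b.
Set Qd = Qs: 2989.1 - P_b = -1016.2 + 12P_b, so 4005.3 = 13P_b and P_b = 308.1.
Then P_s = 308.1 - 78 = 230.1 and Q = 2989.1 - 308.1 = 2681.

P_b = 308.1, P_s = 230.1, Q = 2681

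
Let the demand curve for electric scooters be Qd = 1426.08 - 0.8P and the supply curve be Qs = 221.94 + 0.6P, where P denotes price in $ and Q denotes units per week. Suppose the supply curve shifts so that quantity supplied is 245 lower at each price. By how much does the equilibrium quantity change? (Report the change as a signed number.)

The market clears where 1426.08 - 0.8P = 221.94 + 0.6P. Rearranging, 1.4P = 1204.14, hence P* = 860.1.
Substitute back: Q* = 1426.08 - 0.8(860.1) = 738.
After the shift, supply is Qs = -23.06 + 0.6P.
Re-solving, 1.4P = 1449.14 gives P = 1035.1 and Q = 598.
ΔQ = 598 - 738 = -140.

ΔQ = -140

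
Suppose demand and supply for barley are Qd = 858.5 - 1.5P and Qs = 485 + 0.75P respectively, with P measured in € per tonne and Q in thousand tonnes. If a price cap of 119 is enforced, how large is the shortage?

Shortage = 105.75

Evaluating both curves at the ceiling price 119 gives Qd = 680, Qs = 574.25.
Shortage = Qd - Qs = 680 - 574.25 = 105.75.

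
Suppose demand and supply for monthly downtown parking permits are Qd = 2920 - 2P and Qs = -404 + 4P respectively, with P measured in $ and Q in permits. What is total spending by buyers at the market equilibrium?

Total spending by buyers = 1003848

The market clears where 2920 - 2P = -404 + 4P. Rearranging, 6P = 3324, hence P* = 554.
Plugging P* into demand: Q* = 2920 - 2(554) = 1812.
Total spending by buyers = P* × Q* = 554 × 1812 = 1003848.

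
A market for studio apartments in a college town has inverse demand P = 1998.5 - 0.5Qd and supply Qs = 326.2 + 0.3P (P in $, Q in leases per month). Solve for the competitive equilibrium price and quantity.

In direct form, Qd = 3997 - 2P.
At equilibrium Qd = Qs, so 3997 - 2P = 326.2 + 0.3P; collecting terms, 3670.8 = 2.3P and P* = 1596.
From the demand curve, Q* = 3997 - 2(1596) = 805.

P* = 1596, Q* = 805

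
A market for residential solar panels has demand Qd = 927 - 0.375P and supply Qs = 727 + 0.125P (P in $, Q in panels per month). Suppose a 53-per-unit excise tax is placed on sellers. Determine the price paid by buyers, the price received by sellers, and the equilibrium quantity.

P_b = 413.25, P_s = 360.25, Q = 772.03125

With a tax of 53 on sellers, they supply based on the net price P_s = P_b - 53, so Qs = 720.375 + 0.125P_b.
Set Qd = Qs: 927 - 0.375P_b = 720.375 + 0.125P_b, so 206.625 = 0.5P_b and P_b = 413.25.
Then P_s = 413.25 - 53 = 360.25 and Q = 927 - 0.375(413.25) = 772.03125.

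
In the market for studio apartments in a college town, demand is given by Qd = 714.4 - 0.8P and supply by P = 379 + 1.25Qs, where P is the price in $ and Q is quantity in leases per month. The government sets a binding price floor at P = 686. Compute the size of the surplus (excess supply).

Surplus = 80

Solving each curve for Q: Qs = -303.2 + 0.8P.
At P = 686: Qd = 165.6 and Qs = 245.6.
Surplus = Qs - Qd = 245.6 - 165.6 = 80.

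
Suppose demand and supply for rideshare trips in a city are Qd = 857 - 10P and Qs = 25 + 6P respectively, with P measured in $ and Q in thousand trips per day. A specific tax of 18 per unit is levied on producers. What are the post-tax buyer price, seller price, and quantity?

P_b = 58.75, P_s = 40.75, Q = 269.5

The tax drives a wedge P_b - P_s = 18. Substituting P_s = P_b - 18 into supply: Qs = -83 + 6P_b.
Set Qd = Qs: 857 - 10P_b = -83 + 6P_b, so 940 = 16P_b and P_b = 58.75.
So P_s = 40.75 and the quantity traded is Q = 857 - 10(58.75) = 269.5.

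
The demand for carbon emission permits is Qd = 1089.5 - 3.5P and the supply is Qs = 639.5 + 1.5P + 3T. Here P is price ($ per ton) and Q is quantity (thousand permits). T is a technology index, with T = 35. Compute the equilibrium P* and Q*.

P* = 69, Q* = 848

With T = 35, supply is Qs = 744.5 + 1.5P.
Equating demand and supply, 1089.5 - 3.5P = 744.5 + 1.5P gives 5P = 345, so P* = 69.
Substitute back: Q* = 1089.5 - 3.5(69) = 848.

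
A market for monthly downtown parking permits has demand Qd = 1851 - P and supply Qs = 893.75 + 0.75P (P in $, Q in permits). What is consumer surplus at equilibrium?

Consumer surplus = 850208

Set Qd = Qs: 1851 - P = 893.75 + 0.75P, so 957.25 = 1.75P and P* = 547.
Substitute back: Q* = 1851 - 547 = 1304.
Demand choke price (Qd = 0): P = 1851. Consumer surplus = ½ × (1851 - 547) × 1304 = 850208.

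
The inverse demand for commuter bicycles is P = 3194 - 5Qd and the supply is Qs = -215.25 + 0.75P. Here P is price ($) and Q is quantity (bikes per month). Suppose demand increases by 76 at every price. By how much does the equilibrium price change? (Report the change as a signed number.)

Solving each curve for Q: Qd = 638.8 - 0.2P.
Set Qd = Qs: 638.8 - 0.2P = -215.25 + 0.75P, so 854.05 = 0.95P and P* = 899.
From the demand curve, Q* = 638.8 - 0.2(899) = 459.
After the shift, demand is Qd = 714.8 - 0.2P.
New equilibrium: 930.05 = 0.95P, so P = 979 and Q = 519.
ΔP = 979 - 899 = 80.

ΔP = 80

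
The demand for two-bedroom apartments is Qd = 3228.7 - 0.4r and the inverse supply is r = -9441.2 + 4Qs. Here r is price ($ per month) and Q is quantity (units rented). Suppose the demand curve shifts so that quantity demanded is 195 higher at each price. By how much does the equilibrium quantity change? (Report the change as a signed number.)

ΔQ = 75

Inverting to quantity form: Qs = 2360.3 + 0.25r.
Equating demand and supply, 3228.7 - 0.4r = 2360.3 + 0.25r gives 0.65r = 868.4, so r* = 1336.
Plugging r* into demand: Q* = 3228.7 - 0.4(1336) = 2694.3.
After the shift, demand is Qd = 3423.7 - 0.4r.
New equilibrium: 1063.4 = 0.65r, so r = 1636 and Q = 2769.3.
ΔQ = 2769.3 - 2694.3 = 75.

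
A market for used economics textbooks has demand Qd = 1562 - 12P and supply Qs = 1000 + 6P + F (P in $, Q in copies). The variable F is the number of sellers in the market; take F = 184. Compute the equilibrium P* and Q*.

With F = 184, supply is Qs = 1184 + 6P.
The market clears where 1562 - 12P = 1184 + 6P. Rearranging, 18P = 378, hence P* = 21.
From the demand curve, Q* = 1562 - 12(21) = 1310.

P* = 21, Q* = 1310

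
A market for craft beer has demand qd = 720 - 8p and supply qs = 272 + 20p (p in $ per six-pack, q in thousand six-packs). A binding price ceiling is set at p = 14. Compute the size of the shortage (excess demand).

At p = 14: qd = 608 and qs = 552.
Shortage = qd - qs = 608 - 552 = 56.

Shortage = 56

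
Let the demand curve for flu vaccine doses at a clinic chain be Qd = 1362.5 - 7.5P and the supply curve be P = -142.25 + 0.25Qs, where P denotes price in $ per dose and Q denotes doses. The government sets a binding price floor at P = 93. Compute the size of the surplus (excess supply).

Surplus = 276

Solving each curve for Q: Qs = 569 + 4P.
With P fixed at 93, quantity demanded is 665 and quantity supplied is 941.
Surplus = Qs - Qd = 941 - 665 = 276.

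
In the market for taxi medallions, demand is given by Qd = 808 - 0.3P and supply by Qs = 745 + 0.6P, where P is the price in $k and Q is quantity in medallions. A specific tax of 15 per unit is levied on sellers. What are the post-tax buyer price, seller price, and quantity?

P_b = 80, P_s = 65, Q = 784

The tax drives a wedge P_b - P_s = 15. Substituting P_s = P_b - 15 into supply: Qs = 736 + 0.6P_b.
Set Qd = Qs: 808 - 0.3P_b = 736 + 0.6P_b, so 72 = 0.9P_b and P_b = 80.
Then P_s = 80 - 15 = 65 and Q = 808 - 0.3(80) = 784.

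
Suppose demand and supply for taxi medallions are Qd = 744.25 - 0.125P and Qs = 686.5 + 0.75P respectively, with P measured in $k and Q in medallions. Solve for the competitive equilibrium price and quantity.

P* = 66, Q* = 736

Equating demand and supply, 744.25 - 0.125P = 686.5 + 0.75P gives 0.875P = 57.75, so P* = 66.
From the demand curve, Q* = 744.25 - 0.125(66) = 736.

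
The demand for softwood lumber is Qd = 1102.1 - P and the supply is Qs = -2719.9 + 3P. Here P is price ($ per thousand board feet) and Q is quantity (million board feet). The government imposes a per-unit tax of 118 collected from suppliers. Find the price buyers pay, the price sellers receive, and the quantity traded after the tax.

P_b = 1044, P_s = 926, Q = 58.1

The tax drives a wedge P_b - P_s = 118. Substituting P_s = P_b - 118 into supply: Qs = -3073.9 + 3P_b.
Set Qd = Qs: 1102.1 - P_b = -3073.9 + 3P_b, so 4176 = 4P_b and P_b = 1044.
Then P_s = 1044 - 118 = 926 and Q = 1102.1 - 1044 = 58.1.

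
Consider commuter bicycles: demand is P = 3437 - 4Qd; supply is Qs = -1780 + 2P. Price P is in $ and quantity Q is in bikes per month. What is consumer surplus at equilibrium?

Consumer surplus = 640712

In direct form, Qd = 859.25 - 0.25P.
At equilibrium Qd = Qs, so 859.25 - 0.25P = -1780 + 2P; collecting terms, 2639.25 = 2.25P and P* = 1173.
Plugging P* into demand: Q* = 859.25 - 0.25(1173) = 566.
Demand choke price (Qd = 0): P = 859.25/0.25 = 3437. Consumer surplus = ½ × (3437 - 1173) × 566 = 640712.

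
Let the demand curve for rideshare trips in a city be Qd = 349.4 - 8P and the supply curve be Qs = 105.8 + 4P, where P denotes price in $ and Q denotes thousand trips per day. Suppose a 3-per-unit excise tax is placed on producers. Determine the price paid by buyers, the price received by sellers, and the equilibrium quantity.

P_b = 21.3, P_s = 18.3, Q = 179

Producers keep P_s = P_b - 3 per unit, so supply in terms of the buyer price is Qs = 93.8 + 4P_b.
Equate demand and the shifted supply: 349.4 - 8P_b = 93.8 + 4P_b, giving 12P_b = 255.6, so P_b = 21.3.
Then P_s = 21.3 - 3 = 18.3 and Q = 349.4 - 8(21.3) = 179.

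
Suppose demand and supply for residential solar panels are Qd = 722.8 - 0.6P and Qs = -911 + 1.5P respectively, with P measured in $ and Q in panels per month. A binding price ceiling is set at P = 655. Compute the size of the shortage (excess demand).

Evaluating both curves at the ceiling price 655 gives Qd = 329.8, Qs = 71.5.
Shortage = Qd - Qs = 329.8 - 71.5 = 258.3.

Shortage = 258.3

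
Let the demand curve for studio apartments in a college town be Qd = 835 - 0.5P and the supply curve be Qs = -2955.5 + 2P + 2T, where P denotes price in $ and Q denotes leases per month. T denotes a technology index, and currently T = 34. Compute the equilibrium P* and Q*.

With T = 34, supply is Qs = -2887.5 + 2P.
At equilibrium Qd = Qs, so 835 - 0.5P = -2887.5 + 2P; collecting terms, 3722.5 = 2.5P and P* = 1489.
Plugging P* into demand: Q* = 835 - 0.5(1489) = 90.5.

P* = 1489, Q* = 90.5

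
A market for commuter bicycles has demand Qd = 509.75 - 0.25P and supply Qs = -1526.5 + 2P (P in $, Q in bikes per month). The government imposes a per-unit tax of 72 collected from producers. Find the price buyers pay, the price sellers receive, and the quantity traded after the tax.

P_b = 969, P_s = 897, Q = 267.5

Producers keep P_s = P_b - 72 per unit, so supply in terms of the buyer price is Qs = -1670.5 + 2P_b.
Market clearing requires 509.75 - 0.25P_b = -1670.5 + 2P_b; hence 2180.25 = 2.25P_b and P_b = 969.
So P_s = 897 and the quantity traded is Q = 509.75 - 0.25(969) = 267.5.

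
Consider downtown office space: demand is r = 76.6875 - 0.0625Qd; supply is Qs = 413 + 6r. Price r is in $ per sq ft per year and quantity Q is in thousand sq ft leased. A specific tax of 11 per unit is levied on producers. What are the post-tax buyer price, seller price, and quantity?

r_b = 40, r_s = 29, Q = 587

Solving each curve for Q: Qd = 1227 - 16r.
With a tax of 11 on producers, they supply based on the net price r_s = r_b - 11, so Qs = 347 + 6r_b.
Market clearing requires 1227 - 16r_b = 347 + 6r_b; hence 880 = 22r_b and r_b = 40.
So r_s = 29 and the quantity traded is Q = 1227 - 16(40) = 587.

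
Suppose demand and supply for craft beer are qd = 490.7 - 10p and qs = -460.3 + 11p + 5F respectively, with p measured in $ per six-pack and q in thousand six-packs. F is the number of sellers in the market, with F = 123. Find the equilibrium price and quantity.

p* = 16, q* = 330.7

With F = 123, supply is qs = 154.7 + 11p.
At equilibrium qd = qs, so 490.7 - 10p = 154.7 + 11p; collecting terms, 336 = 21p and p* = 16.
Plugging p* into demand: q* = 490.7 - 10(16) = 330.7.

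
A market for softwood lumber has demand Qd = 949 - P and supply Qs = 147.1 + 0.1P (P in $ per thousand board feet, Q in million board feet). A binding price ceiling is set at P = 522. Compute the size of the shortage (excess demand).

Shortage = 227.7

At P = 522: Qd = 427 and Qs = 199.3.
Shortage = Qd - Qs = 427 - 199.3 = 227.7.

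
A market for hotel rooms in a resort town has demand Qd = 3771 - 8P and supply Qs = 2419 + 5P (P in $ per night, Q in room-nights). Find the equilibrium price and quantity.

P* = 104, Q* = 2939

Equating demand and supply, 3771 - 8P = 2419 + 5P gives 13P = 1352, so P* = 104.
Plugging P* into demand: Q* = 3771 - 8(104) = 2939.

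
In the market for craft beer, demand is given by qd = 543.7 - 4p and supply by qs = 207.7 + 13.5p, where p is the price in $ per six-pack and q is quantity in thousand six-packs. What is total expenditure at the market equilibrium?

Total expenditure = 8964.48

Set qd = qs: 543.7 - 4p = 207.7 + 13.5p, so 336 = 17.5p and p* = 19.2.
From the demand curve, q* = 543.7 - 4(19.2) = 466.9.
Total expenditure = p* × q* = 19.2 × 466.9 = 8964.48.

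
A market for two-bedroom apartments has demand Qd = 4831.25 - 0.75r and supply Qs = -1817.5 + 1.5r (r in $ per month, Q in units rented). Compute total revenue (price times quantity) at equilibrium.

Total revenue = 7727325

Set Qd = Qs: 4831.25 - 0.75r = -1817.5 + 1.5r, so 6648.75 = 2.25r and r* = 2955.
From the demand curve, Q* = 4831.25 - 0.75(2955) = 2615.
Total revenue = r* × Q* = 2955 × 2615 = 7727325.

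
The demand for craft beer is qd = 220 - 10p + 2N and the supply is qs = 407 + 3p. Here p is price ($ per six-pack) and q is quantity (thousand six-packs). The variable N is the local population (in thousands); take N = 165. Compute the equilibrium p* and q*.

p* = 11, q* = 440

With N = 165, demand is qd = 550 - 10p.
The market clears where 550 - 10p = 407 + 3p. Rearranging, 13p = 143, hence p* = 11.
Substitute back: q* = 550 - 10(11) = 440.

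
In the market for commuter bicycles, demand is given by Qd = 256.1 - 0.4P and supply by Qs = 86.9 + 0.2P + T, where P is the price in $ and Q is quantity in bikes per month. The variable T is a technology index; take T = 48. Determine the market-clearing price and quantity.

P* = 202, Q* = 175.3

With T = 48, supply is Qs = 134.9 + 0.2P.
Set Qd = Qs: 256.1 - 0.4P = 134.9 + 0.2P, so 121.2 = 0.6P and P* = 202.
Plugging P* into demand: Q* = 256.1 - 0.4(202) = 175.3.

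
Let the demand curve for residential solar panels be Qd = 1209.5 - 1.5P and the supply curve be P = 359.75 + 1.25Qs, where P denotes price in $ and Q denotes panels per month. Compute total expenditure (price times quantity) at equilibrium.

Solving each curve for Q: Qs = -287.8 + 0.8P.
Set Qd = Qs: 1209.5 - 1.5P = -287.8 + 0.8P, so 1497.3 = 2.3P and P* = 651.
Substitute back: Q* = 1209.5 - 1.5(651) = 233.
Total expenditure = P* × Q* = 651 × 233 = 151683.

Total expenditure = 151683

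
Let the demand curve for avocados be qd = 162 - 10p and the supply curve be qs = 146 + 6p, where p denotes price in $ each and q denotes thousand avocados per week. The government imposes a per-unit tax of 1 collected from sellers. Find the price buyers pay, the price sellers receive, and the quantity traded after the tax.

With a tax of 1 on sellers, they supply based on the net price p_s = p_b - 1, so qs = 140 + 6p_b.
Set qd = qs: 162 - 10p_b = 140 + 6p_b, so 22 = 16p_b and p_b = 1.375.
Then p_s = 1.375 - 1 = 0.375 and q = 162 - 10(1.375) = 148.25.

p_b = 1.375, p_s = 0.375, q = 148.25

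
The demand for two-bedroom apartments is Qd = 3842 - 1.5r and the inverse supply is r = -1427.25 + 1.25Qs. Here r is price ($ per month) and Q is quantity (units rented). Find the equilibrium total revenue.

Inverting to quantity form: Qs = 1141.8 + 0.8r.
At equilibrium Qd = Qs, so 3842 - 1.5r = 1141.8 + 0.8r; collecting terms, 2700.2 = 2.3r and r* = 1174.
Plugging r* into demand: Q* = 3842 - 1.5(1174) = 2081.
Total revenue = r* × Q* = 1174 × 2081 = 2443094.

Total revenue = 2443094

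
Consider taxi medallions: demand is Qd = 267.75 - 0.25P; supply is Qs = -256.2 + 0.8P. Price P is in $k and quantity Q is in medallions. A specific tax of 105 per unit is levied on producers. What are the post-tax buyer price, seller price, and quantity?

P_b = 579, P_s = 474, Q = 123

With a tax of 105 on producers, they supply based on the net price P_s = P_b - 105, so Qs = -340.2 + 0.8P_b.
Market clearing requires 267.75 - 0.25P_b = -340.2 + 0.8P_b; hence 607.95 = 1.05P_b and P_b = 579.
Then P_s = 579 - 105 = 474 and Q = 267.75 - 0.25(579) = 123.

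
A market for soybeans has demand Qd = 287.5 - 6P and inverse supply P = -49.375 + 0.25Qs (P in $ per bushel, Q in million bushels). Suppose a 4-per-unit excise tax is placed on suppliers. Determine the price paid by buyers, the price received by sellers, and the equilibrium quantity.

P_b = 10.6, P_s = 6.6, Q = 223.9

In direct form, Qs = 197.5 + 4P.
The tax drives a wedge P_b - P_s = 4. Substituting P_s = P_b - 4 into supply: Qs = 181.5 + 4P_b.
Set Qd = Qs: 287.5 - 6P_b = 181.5 + 4P_b, so 106 = 10P_b and P_b = 10.6.
Then P_s = 10.6 - 4 = 6.6 and Q = 287.5 - 6(10.6) = 223.9.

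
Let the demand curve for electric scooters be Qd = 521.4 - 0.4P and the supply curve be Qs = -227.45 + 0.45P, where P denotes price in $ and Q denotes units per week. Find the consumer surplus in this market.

The market clears where 521.4 - 0.4P = -227.45 + 0.45P. Rearranging, 0.85P = 748.85, hence P* = 881.
From the demand curve, Q* = 521.4 - 0.4(881) = 169.
Demand choke price (Qd = 0): P = 521.4/0.4 = 1303.5. Consumer surplus = ½ × (1303.5 - 881) × 169 = 35701.25.

Consumer surplus = 35701.25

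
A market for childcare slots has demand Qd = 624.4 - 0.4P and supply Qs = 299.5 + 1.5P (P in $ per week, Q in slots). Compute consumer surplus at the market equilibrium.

At equilibrium Qd = Qs, so 624.4 - 0.4P = 299.5 + 1.5P; collecting terms, 324.9 = 1.9P and P* = 171.
Plugging P* into demand: Q* = 624.4 - 0.4(171) = 556.
Demand choke price (Qd = 0): P = 624.4/0.4 = 1561. Consumer surplus = ½ × (1561 - 171) × 556 = 386420.

Consumer surplus = 386420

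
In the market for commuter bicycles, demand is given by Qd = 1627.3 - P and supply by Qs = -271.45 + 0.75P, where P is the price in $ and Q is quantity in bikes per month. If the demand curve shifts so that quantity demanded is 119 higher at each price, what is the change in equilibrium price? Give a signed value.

The market clears where 1627.3 - P = -271.45 + 0.75P. Rearranging, 1.75P = 1898.75, hence P* = 1085.
Plugging P* into demand: Q* = 1627.3 - 1085 = 542.3.
After the shift, demand is Qd = 1746.3 - P.
Re-solving, 1.75P = 2017.75 gives P = 1153 and Q = 593.3.
ΔP = 1153 - 1085 = 68.

ΔP = 68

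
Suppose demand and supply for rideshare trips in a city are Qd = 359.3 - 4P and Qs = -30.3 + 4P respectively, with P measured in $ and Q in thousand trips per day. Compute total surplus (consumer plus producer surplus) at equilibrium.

Total surplus = 6765.0625

Set Qd = Qs: 359.3 - 4P = -30.3 + 4P, so 389.6 = 8P and P* = 48.7.
From the demand curve, Q* = 359.3 - 4(48.7) = 164.5.
Demand choke price = 89.825; supply choke price = 7.575. CS = ½(89.825 - 48.7)(164.5) = 3382.53125; PS = ½(48.7 - 7.575)(164.5) = 3382.53125. Total surplus = 6765.0625.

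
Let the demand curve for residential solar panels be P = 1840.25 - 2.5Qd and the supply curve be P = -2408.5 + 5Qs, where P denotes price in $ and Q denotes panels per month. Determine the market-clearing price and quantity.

P* = 424, Q* = 566.5

Solving each curve for Q: Qd = 736.1 - 0.4P and Qs = 481.7 + 0.2P.
Set Qd = Qs: 736.1 - 0.4P = 481.7 + 0.2P, so 254.4 = 0.6P and P* = 424.
From the demand curve, Q* = 736.1 - 0.4(424) = 566.5.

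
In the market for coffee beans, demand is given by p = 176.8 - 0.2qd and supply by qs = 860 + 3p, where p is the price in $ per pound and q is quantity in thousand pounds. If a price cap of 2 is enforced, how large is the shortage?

Shortage = 8

Solving each curve for q: qd = 884 - 5p.
Evaluating both curves at the ceiling price 2 gives qd = 874, qs = 866.
Shortage = qd - qs = 874 - 866 = 8.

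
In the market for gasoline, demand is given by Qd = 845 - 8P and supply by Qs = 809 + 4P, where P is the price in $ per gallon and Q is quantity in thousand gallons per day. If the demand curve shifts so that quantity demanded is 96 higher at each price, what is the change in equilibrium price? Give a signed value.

Equating demand and supply, 845 - 8P = 809 + 4P gives 12P = 36, so P* = 3.
Plugging P* into demand: Q* = 845 - 8(3) = 821.
After the shift, demand is Qd = 941 - 8P.
Re-solving, 12P = 132 gives P = 11 and Q = 853.
ΔP = 11 - 3 = 8.

ΔP = 8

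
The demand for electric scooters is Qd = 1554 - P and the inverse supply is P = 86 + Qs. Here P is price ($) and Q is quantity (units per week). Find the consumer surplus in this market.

Consumer surplus = 269378

Inverting to quantity form: Qs = -86 + P.
The market clears where 1554 - P = -86 + P. Rearranging, 2P = 1640, hence P* = 820.
Plugging P* into demand: Q* = 1554 - 820 = 734.
Demand choke price (Qd = 0): P = 1554. Consumer surplus = ½ × (1554 - 820) × 734 = 269378.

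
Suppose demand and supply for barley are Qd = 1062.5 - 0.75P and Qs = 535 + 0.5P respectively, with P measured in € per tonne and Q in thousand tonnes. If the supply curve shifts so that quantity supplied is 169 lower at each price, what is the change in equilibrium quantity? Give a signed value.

At equilibrium Qd = Qs, so 1062.5 - 0.75P = 535 + 0.5P; collecting terms, 527.5 = 1.25P and P* = 422.
Plugging P* into demand: Q* = 1062.5 - 0.75(422) = 746.
After the shift, supply is Qs = 366 + 0.5P.
Re-solving, 1.25P = 696.5 gives P = 557.2 and Q = 644.6.
ΔQ = 644.6 - 746 = -101.4.

ΔQ = -101.4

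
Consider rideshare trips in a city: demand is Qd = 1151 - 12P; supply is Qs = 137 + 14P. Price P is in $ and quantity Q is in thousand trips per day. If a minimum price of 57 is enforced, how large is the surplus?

With P fixed at 57, quantity demanded is 467 and quantity supplied is 935.
Surplus = Qs - Qd = 935 - 467 = 468.

Surplus = 468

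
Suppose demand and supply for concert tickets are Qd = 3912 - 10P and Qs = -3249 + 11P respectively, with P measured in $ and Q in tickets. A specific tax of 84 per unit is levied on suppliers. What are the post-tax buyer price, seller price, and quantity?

Suppliers keep P_s = P_b - 84 per unit, so supply in terms of the buyer price is Qs = -4173 + 11P_b.
Equate demand and the shifted supply: 3912 - 10P_b = -4173 + 11P_b, giving 21P_b = 8085, so P_b = 385.
Then P_s = 385 - 84 = 301 and Q = 3912 - 10(385) = 62.

P_b = 385, P_s = 301, Q = 62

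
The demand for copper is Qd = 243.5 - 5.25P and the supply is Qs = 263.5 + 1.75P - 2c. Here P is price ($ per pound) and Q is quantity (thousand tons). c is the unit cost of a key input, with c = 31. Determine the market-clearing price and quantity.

With c = 31, supply is Qs = 201.5 + 1.75P.
Equating demand and supply, 243.5 - 5.25P = 201.5 + 1.75P gives 7P = 42, so P* = 6.
Substitute back: Q* = 243.5 - 5.25(6) = 212.

P* = 6, Q* = 212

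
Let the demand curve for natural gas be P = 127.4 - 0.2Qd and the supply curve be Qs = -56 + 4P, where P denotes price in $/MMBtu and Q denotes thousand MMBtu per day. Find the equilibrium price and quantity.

Solving each curve for Q: Qd = 637 - 5P.
Equating demand and supply, 637 - 5P = -56 + 4P gives 9P = 693, so P* = 77.
Substitute back: Q* = 637 - 5(77) = 252.

P* = 77, Q* = 252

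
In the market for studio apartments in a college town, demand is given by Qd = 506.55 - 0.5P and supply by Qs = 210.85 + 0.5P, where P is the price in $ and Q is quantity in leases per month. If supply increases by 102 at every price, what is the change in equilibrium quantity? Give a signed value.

ΔQ = 51

Set Qd = Qs: 506.55 - 0.5P = 210.85 + 0.5P, so 295.7 = P and P* = 295.7.
Then Q* = 506.55 - 0.5(295.7) = 358.7.
After the shift, supply is Qs = 312.85 + 0.5P.
Re-solving, P = 193.7 gives P = 193.7 and Q = 409.7.
ΔQ = 409.7 - 358.7 = 51.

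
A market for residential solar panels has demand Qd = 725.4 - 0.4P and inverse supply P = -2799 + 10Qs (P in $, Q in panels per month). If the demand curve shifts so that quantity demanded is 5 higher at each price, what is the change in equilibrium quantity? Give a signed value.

In direct form, Qs = 279.9 + 0.1P.
Equating demand and supply, 725.4 - 0.4P = 279.9 + 0.1P gives 0.5P = 445.5, so P* = 891.
Then Q* = 725.4 - 0.4(891) = 369.
After the shift, demand is Qd = 730.4 - 0.4P.
The new intersection has 450.5 = 0.5P, i.e. P = 901, Q = 370.
ΔQ = 370 - 369 = 1.

ΔQ = 1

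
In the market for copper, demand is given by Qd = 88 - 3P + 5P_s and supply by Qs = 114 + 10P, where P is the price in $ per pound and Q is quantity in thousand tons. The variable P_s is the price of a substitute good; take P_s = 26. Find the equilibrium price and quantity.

P* = 8, Q* = 194

With P_s = 26, demand is Qd = 218 - 3P.
The market clears where 218 - 3P = 114 + 10P. Rearranging, 13P = 104, hence P* = 8.
From the demand curve, Q* = 218 - 3(8) = 194.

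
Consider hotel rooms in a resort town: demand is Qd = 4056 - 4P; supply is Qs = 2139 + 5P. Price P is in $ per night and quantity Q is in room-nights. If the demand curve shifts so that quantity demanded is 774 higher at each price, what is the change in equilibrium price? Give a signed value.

ΔP = 86

The market clears where 4056 - 4P = 2139 + 5P. Rearranging, 9P = 1917, hence P* = 213.
From the demand curve, Q* = 4056 - 4(213) = 3204.
After the shift, demand is Qd = 4830 - 4P.
The new intersection has 2691 = 9P, i.e. P = 299, Q = 3634.
ΔP = 299 - 213 = 86.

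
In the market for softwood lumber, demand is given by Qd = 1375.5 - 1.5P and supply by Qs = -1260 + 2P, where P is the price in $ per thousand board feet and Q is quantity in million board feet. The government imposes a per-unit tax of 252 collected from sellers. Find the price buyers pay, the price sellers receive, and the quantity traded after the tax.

P_b = 897, P_s = 645, Q = 30

The tax drives a wedge P_b - P_s = 252. Substituting P_s = P_b - 252 into supply: Qs = -1764 + 2P_b.
Equate demand and the shifted supply: 1375.5 - 1.5P_b = -1764 + 2P_b, giving 3.5P_b = 3139.5, so P_b = 897.
So P_s = 645 and the quantity traded is Q = 1375.5 - 1.5(897) = 30.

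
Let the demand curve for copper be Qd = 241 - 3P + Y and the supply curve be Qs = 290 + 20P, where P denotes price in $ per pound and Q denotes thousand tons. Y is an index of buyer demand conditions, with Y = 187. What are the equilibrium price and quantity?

P* = 6, Q* = 410

With Y = 187, demand is Qd = 428 - 3P.
Set Qd = Qs: 428 - 3P = 290 + 20P, so 138 = 23P and P* = 6.
Plugging P* into demand: Q* = 428 - 3(6) = 410.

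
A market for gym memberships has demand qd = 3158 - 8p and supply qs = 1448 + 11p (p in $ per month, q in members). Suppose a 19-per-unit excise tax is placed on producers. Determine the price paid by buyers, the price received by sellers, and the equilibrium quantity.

Producers keep p_s = p_b - 19 per unit, so supply in terms of the buyer price is qs = 1239 + 11p_b.
Equate demand and the shifted supply: 3158 - 8p_b = 1239 + 11p_b, giving 19p_b = 1919, so p_b = 101.
So p_s = 82 and the quantity traded is q = 3158 - 8(101) = 2350.

p_b = 101, p_s = 82, q = 2350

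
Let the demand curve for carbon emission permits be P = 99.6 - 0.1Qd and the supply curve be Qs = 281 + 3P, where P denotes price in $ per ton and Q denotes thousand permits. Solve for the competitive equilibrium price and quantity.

Rewriting in direct form: Qd = 996 - 10P.
At equilibrium Qd = Qs, so 996 - 10P = 281 + 3P; collecting terms, 715 = 13P and P* = 55.
Then Q* = 996 - 10(55) = 446.

P* = 55, Q* = 446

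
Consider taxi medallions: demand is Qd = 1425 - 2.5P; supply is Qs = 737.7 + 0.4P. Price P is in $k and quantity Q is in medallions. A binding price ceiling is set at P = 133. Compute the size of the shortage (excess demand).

Shortage = 301.6

With P fixed at 133, quantity demanded is 1092.5 and quantity supplied is 790.9.
Shortage = Qd - Qs = 1092.5 - 790.9 = 301.6.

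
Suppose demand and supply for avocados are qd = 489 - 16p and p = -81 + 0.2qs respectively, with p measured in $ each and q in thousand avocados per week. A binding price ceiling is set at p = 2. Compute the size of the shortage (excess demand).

In direct form, qs = 405 + 5p.
At p = 2: qd = 457 and qs = 415.
Shortage = qd - qs = 457 - 415 = 42.

Shortage = 42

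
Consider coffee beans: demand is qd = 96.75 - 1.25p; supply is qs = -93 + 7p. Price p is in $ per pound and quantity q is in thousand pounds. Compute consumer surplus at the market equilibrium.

Consumer surplus = 1849.6

The market clears where 96.75 - 1.25p = -93 + 7p. Rearranging, 8.25p = 189.75, hence p* = 23.
Plugging p* into demand: q* = 96.75 - 1.25(23) = 68.
Demand choke price (qd = 0): p = 96.75/1.25 = 77.4. Consumer surplus = ½ × (77.4 - 23) × 68 = 1849.6.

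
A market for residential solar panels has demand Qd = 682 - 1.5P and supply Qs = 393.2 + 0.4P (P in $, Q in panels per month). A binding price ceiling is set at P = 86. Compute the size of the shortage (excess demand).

With P fixed at 86, quantity demanded is 553 and quantity supplied is 427.6.
Shortage = Qd - Qs = 553 - 427.6 = 125.4.

Shortage = 125.4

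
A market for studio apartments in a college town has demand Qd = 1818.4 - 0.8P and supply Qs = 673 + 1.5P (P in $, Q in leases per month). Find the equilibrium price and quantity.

Set Qd = Qs: 1818.4 - 0.8P = 673 + 1.5P, so 1145.4 = 2.3P and P* = 498.
Then Q* = 1818.4 - 0.8(498) = 1420.

P* = 498, Q* = 1420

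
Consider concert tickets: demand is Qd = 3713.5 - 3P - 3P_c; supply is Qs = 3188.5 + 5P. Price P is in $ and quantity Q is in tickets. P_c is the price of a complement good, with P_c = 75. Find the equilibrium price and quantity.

With P_c = 75, demand is Qd = 3488.5 - 3P.
Equating demand and supply, 3488.5 - 3P = 3188.5 + 5P gives 8P = 300, so P* = 37.5.
From the demand curve, Q* = 3488.5 - 3(37.5) = 3376.

P* = 37.5, Q* = 3376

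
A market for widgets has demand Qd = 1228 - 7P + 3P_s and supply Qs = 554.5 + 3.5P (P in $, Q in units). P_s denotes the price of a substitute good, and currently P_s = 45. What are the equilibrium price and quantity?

P* = 77, Q* = 824

With P_s = 45, demand is Qd = 1363 - 7P.
Equating demand and supply, 1363 - 7P = 554.5 + 3.5P gives 10.5P = 808.5, so P* = 77.
From the demand curve, Q* = 1363 - 7(77) = 824.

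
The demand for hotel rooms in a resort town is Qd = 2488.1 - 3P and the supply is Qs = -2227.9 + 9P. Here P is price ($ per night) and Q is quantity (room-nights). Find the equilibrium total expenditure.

Set Qd = Qs: 2488.1 - 3P = -2227.9 + 9P, so 4716 = 12P and P* = 393.
Substitute back: Q* = 2488.1 - 3(393) = 1309.1.
Total expenditure = P* × Q* = 393 × 1309.1 = 514476.3.

Total expenditure = 514476.3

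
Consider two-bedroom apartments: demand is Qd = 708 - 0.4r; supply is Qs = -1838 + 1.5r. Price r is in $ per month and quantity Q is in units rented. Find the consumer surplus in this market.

The market clears where 708 - 0.4r = -1838 + 1.5r. Rearranging, 1.9r = 2546, hence r* = 1340.
From the demand curve, Q* = 708 - 0.4(1340) = 172.
Demand choke price (Qd = 0): r = 708/0.4 = 1770. Consumer surplus = ½ × (1770 - 1340) × 172 = 36980.

Consumer surplus = 36980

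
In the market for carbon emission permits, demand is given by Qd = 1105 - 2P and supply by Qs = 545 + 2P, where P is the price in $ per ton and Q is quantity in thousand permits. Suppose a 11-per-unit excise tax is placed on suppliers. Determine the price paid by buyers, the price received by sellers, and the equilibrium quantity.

The tax drives a wedge P_b - P_s = 11. Substituting P_s = P_b - 11 into supply: Qs = 523 + 2P_b.
Market clearing requires 1105 - 2P_b = 523 + 2P_b; hence 582 = 4P_b and P_b = 145.5.
Then P_s = 145.5 - 11 = 134.5 and Q = 1105 - 2(145.5) = 814.

P_b = 145.5, P_s = 134.5, Q = 814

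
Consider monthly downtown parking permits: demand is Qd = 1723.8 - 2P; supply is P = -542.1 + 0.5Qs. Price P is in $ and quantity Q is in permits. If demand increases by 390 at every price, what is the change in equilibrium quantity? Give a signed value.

ΔQ = 195

Rewriting in direct form: Qs = 1084.2 + 2P.
Set Qd = Qs: 1723.8 - 2P = 1084.2 + 2P, so 639.6 = 4P and P* = 159.9.
Substitute back: Q* = 1723.8 - 2(159.9) = 1404.
After the shift, demand is Qd = 2113.8 - 2P.
Re-solving, 4P = 1029.6 gives P = 257.4 and Q = 1599.
ΔQ = 1599 - 1404 = 195.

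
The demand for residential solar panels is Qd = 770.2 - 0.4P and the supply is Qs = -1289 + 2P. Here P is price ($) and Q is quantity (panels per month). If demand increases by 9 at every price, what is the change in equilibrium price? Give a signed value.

Set Qd = Qs: 770.2 - 0.4P = -1289 + 2P, so 2059.2 = 2.4P and P* = 858.
Substitute back: Q* = 770.2 - 0.4(858) = 427.
After the shift, demand is Qd = 779.2 - 0.4P.
The new intersection has 2068.2 = 2.4P, i.e. P = 861.75, Q = 434.5.
ΔP = 861.75 - 858 = 3.75.

ΔP = 3.75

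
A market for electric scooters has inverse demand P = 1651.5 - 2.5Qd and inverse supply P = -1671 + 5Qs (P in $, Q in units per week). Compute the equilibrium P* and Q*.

Inverting to quantity form: Qd = 660.6 - 0.4P and Qs = 334.2 + 0.2P.
Equating demand and supply, 660.6 - 0.4P = 334.2 + 0.2P gives 0.6P = 326.4, so P* = 544.
Then Q* = 660.6 - 0.4(544) = 443.

P* = 544, Q* = 443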